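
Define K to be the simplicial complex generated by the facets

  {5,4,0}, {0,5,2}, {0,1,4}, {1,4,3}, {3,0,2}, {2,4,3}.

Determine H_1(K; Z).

We work with the vertex ordering 0 < 1 < 2 < 3 < 4 < 5. The simplices of K, each written with vertices in increasing order, are:

  0-simplices (6): [0], [1], [2], [3], [4], [5]
  1-simplices (12): [0,1], [0,2], [0,3], [0,4], [0,5], [1,3], [1,4], [2,3], [2,4], [2,5], [3,4], [4,5]
  2-simplices (6): [0,1,4], [0,2,3], [0,2,5], [0,4,5], [1,3,4], [2,3,4]

giving chain groups C_0 ≅ Z^6, C_1 ≅ Z^12, C_2 ≅ Z^6.

The boundary map ∂_1: C_1 → C_0 maps an edge to its endpoints' difference, ∂[p,q] = q − p.
As a 6×12 matrix over Z this has rank 5, with invariant factors (1,1,1,1,1).

The boundary map ∂_2: C_2 → C_1 maps a triangle to the signed sum of its edges. For instance
  ∂[0,2,3] = [2,3] − [0,3] + [0,2],
  ∂[0,1,4] = [1,4] − [0,4] + [0,1].
As a 12×6 matrix over Z this has rank 6, with invariant factors (1,1,1,1,1,1).

From H_k ≅ ker(∂_k) / im(∂_{k+1}) we obtain:

  H_1: rank ker ∂_1 − rank ∂_2 = (12 − 5) − 6 = 1, and the invariant factors of ∂_2 are all 1, so H_1 ≅ Z.

H_1 = Z.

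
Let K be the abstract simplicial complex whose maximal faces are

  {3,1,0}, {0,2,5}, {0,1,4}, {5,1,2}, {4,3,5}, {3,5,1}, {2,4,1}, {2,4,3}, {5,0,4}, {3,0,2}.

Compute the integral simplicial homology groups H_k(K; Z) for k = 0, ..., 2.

H_0 ≅ Z,  H_1 ≅ Z/2Z,  H_2 = 0.

Take the total order 0 < 1 < 2 < 3 < 4 < 5 on the vertex set. Then K (dimension 2) consists of the simplices:

  0-simplices (6): [0], [1], [2], [3], [4], [5]
  1-simplices (15): [0,1], [0,2], [0,3], [0,4], [0,5], [1,2], [1,3], [1,4], [1,5], [2,3], [2,4], [2,5], [3,4], [3,5], [4,5]
  2-simplices (10): [0,1,3], [0,1,4], [0,2,3], [0,2,5], [0,4,5], [1,2,4], [1,2,5], [1,3,5], [2,3,4], [3,4,5]

so the chain groups are C_0 ≅ Z^6, C_1 ≅ Z^15, C_2 ≅ Z^10.

Boundary ∂_1: C_1 → C_0 is given by ∂[p,q] = [q] − [p]. For instance
  ∂[0,5] = [5] − [0].
This gives a 6×15 integer matrix of rank 5; reducing to Smith normal form yields diagonal entries (1,1,1,1,1).

∂_2: C_2 → C_1 sends each 2-simplex [p,q,r] to [q,r] − [p,r] + [p,q]. For instance
  ∂[3,4,5] = [4,5] − [3,5] + [3,4],
  ∂[0,1,3] = [1,3] − [0,3] + [0,1].
The resulting 15×10 matrix has rank 10, and its Smith normal form has invariant factors (1,1,1,1,1,1,1,1,1,2).

Now H_k = ker ∂_k / im ∂_{k+1}, so:

  H_0: rank C_0 − rank ∂_1 = 6 − 5 = 1, and the invariant factors of ∂_1 are all 1, so H_0 = Z.
  H_1: rank ker ∂_1 − rank ∂_2 = (15 − 5) − 10 = 0, and ∂_2 has invariant factor 2 > 1, so H_1 = Z/2Z.
  H_2: rank ker ∂_2 − rank ∂_3 = (10 − 10) − 0 = 0, and there is no ∂_3, so H_2 = 0.

As a check, the Euler characteristic is 6 − 15 + 10 = 1, which agrees with 1 − 0 + 0 = 1.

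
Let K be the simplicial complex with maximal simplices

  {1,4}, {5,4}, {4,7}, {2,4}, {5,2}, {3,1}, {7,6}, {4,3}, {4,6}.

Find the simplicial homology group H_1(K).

We work with the vertex ordering 1 < 2 < 3 < 4 < 5 < 6 < 7. The simplices of K, each written with vertices in increasing order, are:

  0-simplices (7): [1], [2], [3], [4], [5], [6], [7]
  1-simplices (9): [1,3], [1,4], [2,4], [2,5], [3,4], [4,5], [4,6], [4,7], [6,7]

Hence C_0 ≅ Z^7, C_1 ≅ Z^9.

Boundary ∂_1: C_1 → C_0 maps an edge to its endpoints' difference, ∂[p,q] = q − p. For instance
  ∂[1,3] = [3] − [1].
The resulting 7×9 matrix has rank 6, and its Smith normal form has invariant factors (1,1,1,1,1,1).

Computing H_k = (kernel of ∂_k) / (image of ∂_{k+1}):

  H_1: rank ker ∂_1 − rank ∂_2 = (9 − 6) − 0 = 3, and there is no ∂_2, so H_1 = Z^3.

H_1 = Z^3.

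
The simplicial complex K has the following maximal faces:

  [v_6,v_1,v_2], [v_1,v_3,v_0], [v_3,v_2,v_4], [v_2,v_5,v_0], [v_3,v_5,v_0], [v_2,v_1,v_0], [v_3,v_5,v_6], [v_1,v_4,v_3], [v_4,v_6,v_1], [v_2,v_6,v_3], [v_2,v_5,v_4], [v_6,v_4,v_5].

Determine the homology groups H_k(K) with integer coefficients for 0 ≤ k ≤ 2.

Take the total order v_0 < v_1 < v_2 < v_3 < v_4 < v_5 < v_6 on the vertex set. Then K (dimension 2) consists of the simplices:

  0-simplices (7): [v_0], [v_1], [v_2], [v_3], [v_4], [v_5], [v_6]
  1-simplices (18): (18 of them)
  2-simplices (12): (12 of them)

giving chain groups C_0 ≅ Z^7, C_1 ≅ Z^18, C_2 ≅ Z^12.

∂_1: C_1 → C_0 sends each edge [p,q] (with p < q) to q − p.
This gives a 7×18 integer matrix of rank 6; reducing to Smith normal form yields diagonal entries (1,1,1,1,1,1).

Boundary ∂_2: C_2 → C_1 sends each 2-simplex [p,q,r] to [q,r] − [p,r] + [p,q]. For instance
  ∂[v_0,v_3,v_5] = [v_3,v_5] − [v_0,v_5] + [v_0,v_3],
  ∂[v_4,v_5,v_6] = [v_5,v_6] − [v_4,v_6] + [v_4,v_5].
The resulting 18×12 matrix has rank 12, and its Smith normal form has invariant factors (1,1,1,1,1,1,1,1,1,1,1,2).

From H_k ≅ ker(∂_k) / im(∂_{k+1}) we obtain:

  H_0: rank C_0 − rank ∂_1 = 7 − 6 = 1, and the invariant factors of ∂_1 are all 1, so H_0 = Z.
  H_1: rank ker ∂_1 − rank ∂_2 = (18 − 6) − 12 = 0, and ∂_2 has invariant factor 2 > 1, so H_1 = Z_2.
  H_2: rank ker ∂_2 − rank ∂_3 = (12 − 12) − 0 = 0, and there is no ∂_3, so H_2 = 0.

H_0 = Z,  H_1 = Z_2,  H_2 = 0.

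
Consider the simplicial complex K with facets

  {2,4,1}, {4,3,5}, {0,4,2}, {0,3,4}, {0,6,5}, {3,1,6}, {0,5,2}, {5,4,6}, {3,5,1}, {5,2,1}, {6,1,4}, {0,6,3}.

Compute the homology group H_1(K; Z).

Fix the vertex order 0 < 1 < 2 < 3 < 4 < 5 < 6 and write every simplex with vertices in increasing order. Then dim K = 2 and the simplices of K are:

  0-simplices (7): [0], [1], [2], [3], [4], [5], [6]
  1-simplices (18): [0,2], [0,3], [0,4], [0,5], [0,6], [1,2], [1,3], [1,4], [1,5], [1,6], [2,4], [2,5], [3,4], [3,5], [3,6], [4,5], [4,6], [5,6]
  2-simplices (12): [0,2,4], [0,2,5], [0,3,4], [0,3,6], [0,5,6], [1,2,4], [1,2,5], [1,3,5], [1,3,6], [1,4,6], [3,4,5], [4,5,6]

giving chain groups C_0 ≅ Z^7, C_1 ≅ Z^18, C_2 ≅ Z^12.

The boundary map ∂_1: C_1 → C_0 sends each edge [p,q] (with p < q) to q − p. For instance
  ∂[3,4] = [4] − [3].
The 7×18 boundary matrix has rank 6 and Smith normal form diag(1,1,1,1,1,1).

∂_2: C_2 → C_1 maps a triangle to the signed sum of its edges. For instance
  ∂[0,3,6] = [3,6] − [0,6] + [0,3],
  ∂[1,3,6] = [3,6] − [1,6] + [1,3].
This gives a 18×12 integer matrix of rank 12; reducing to Smith normal form yields diagonal entries (1,1,1,1,1,1,1,1,1,1,1,2).

Reading off H_k = ker ∂_k / im ∂_{k+1}:

  H_1: rank ker ∂_1 − rank ∂_2 = (18 − 6) − 12 = 0, and ∂_2 has invariant factor 2 > 1, so H_1 = Z/2.

(K is a triangulation of the real projective plane RP^2.)

H_1 ≅ Z/2.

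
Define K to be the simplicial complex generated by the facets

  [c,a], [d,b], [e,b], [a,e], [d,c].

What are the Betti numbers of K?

b_0 = 1, b_1 = 1.

Fix the vertex order a < b < c < d < e and write every simplex with vertices in increasing order. Then dim K = 1 and the simplices of K are:

  0-simplices (5): a, b, c, d, e
  1-simplices (5): ac, ae, bd, be, cd

so the chain groups are C_0 ≅ Z^5, C_1 ≅ Z^5.

∂_1: C_1 → C_0 sends each edge [p,q] (with p < q) to q − p.
As a 5×5 matrix over Z this has rank 4, with invariant factors (1,1,1,1).

Now H_k = ker ∂_k / im ∂_{k+1}, so:

  H_0: rank C_0 − rank ∂_1 = 5 − 4 = 1, and the invariant factors of ∂_1 are all 1, so H_0 ≅ Z.
  H_1: rank ker ∂_1 − rank ∂_2 = (5 − 4) − 0 = 1, and there is no ∂_2, so H_1 ≅ Z.

(K is a triangulation of the circle S^1.)

Hence the Betti numbers are b_0 = 1, b_1 = 1.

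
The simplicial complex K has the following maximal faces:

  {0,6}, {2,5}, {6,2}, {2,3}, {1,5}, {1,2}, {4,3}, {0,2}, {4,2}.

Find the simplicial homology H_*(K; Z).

We work with the vertex ordering 0 < 1 < 2 < 3 < 4 < 5 < 6. The simplices of K, each written with vertices in increasing order, are:

  0-simplices (7): [0], [1], [2], [3], [4], [5], [6]
  1-simplices (9): [0,2], [0,6], [1,2], [1,5], [2,3], [2,4], [2,5], [2,6], [3,4]

giving chain groups C_0 ≅ Z^7, C_1 ≅ Z^9.

The boundary map ∂_1: C_1 → C_0 is given by ∂[p,q] = [q] − [p]. For instance
  ∂[1,5] = [5] − [1].
As a 7×9 matrix over Z this has rank 6, with invariant factors (1,1,1,1,1,1).

Computing H_k = (kernel of ∂_k) / (image of ∂_{k+1}):

  H_0: rank C_0 − rank ∂_1 = 7 − 6 = 1, and the invariant factors of ∂_1 are all 1, so H_0 ≅ Z.
  H_1: rank ker ∂_1 − rank ∂_2 = (9 − 6) − 0 = 3, and there is no ∂_2, so H_1 ≅ Z^3.

As a check, the Euler characteristic is 7 − 9 = -2, which agrees with 1 − 3 = -2.
(K is a triangulation of a wedge of 3 circles.)

H_0 ≅ Z,  H_1 ≅ Z^3.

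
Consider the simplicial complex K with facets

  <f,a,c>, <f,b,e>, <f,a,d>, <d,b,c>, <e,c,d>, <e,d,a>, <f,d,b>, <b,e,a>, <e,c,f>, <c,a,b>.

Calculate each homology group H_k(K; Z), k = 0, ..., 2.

Fix the vertex order a < b < c < d < e < f and write every simplex with vertices in increasing order. Then dim K = 2 and the simplices of K are:

  0-simplices (6): a, b, c, d, e, f
  1-simplices (15): ab, ac, ad, ae, af, bc, bd, be, bf, cd, ce, cf, de, df, ef
  2-simplices (10): abc, abe, acf, ade, adf, bcd, bdf, bef, cde, cef

giving chain groups C_0 ≅ Z^6, C_1 ≅ Z^15, C_2 ≅ Z^10.

∂_1: C_1 → C_0 is given by ∂[p,q] = [q] − [p].
This gives a 6×15 integer matrix of rank 5; reducing to Smith normal form yields diagonal entries (1,1,1,1,1).

Boundary ∂_2: C_2 → C_1 maps a triangle to the signed sum of its edges. For instance
  ∂cde = de − ce + cd,
  ∂adf = df − af + ad.
This gives a 15×10 integer matrix of rank 10; reducing to Smith normal form yields diagonal entries (1,1,1,1,1,1,1,1,1,2).

From H_k ≅ ker(∂_k) / im(∂_{k+1}) we obtain:

  H_0: rank C_0 − rank ∂_1 = 6 − 5 = 1, and the invariant factors of ∂_1 are all 1, so H_0 = Z.
  H_1: rank ker ∂_1 − rank ∂_2 = (15 − 5) − 10 = 0, and ∂_2 has invariant factor 2 > 1, so H_1 = Z/2.
  H_2: rank ker ∂_2 − rank ∂_3 = (10 − 10) − 0 = 0, and there is no ∂_3, so H_2 = 0.

As a check, the Euler characteristic is 6 − 15 + 10 = 1, which agrees with 1 − 0 + 0 = 1.

H_0 ≅ Z,  H_1 ≅ Z/2,  H_2 = 0.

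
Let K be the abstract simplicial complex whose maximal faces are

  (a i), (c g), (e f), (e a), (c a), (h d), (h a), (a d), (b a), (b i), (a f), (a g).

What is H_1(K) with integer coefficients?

H_1 = Z^4.

K has 9 vertices, 12 edges.
rank ∂_1 = 8, rank ∂_2 = 0 ⇒ b_1 = 12 − 8 − 0 = 4. So H_1 ≅ Z^4.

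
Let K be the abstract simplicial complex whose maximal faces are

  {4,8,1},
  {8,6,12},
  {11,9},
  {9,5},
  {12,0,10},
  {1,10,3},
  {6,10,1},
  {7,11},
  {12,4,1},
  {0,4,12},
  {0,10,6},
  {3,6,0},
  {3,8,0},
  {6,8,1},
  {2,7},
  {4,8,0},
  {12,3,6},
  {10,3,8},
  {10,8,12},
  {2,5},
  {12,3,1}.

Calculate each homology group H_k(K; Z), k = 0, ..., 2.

Fix the vertex order 0 < 1 < 2 < 3 < 4 < 5 < 6 < 7 < 8 < 9 < 10 < 11 < 12 and write every simplex with vertices in increasing order. Then dim K = 2 and the simplices of K are:

  0-simplices (13): [0], [1], [2], [3], [4], [5], [6], [7], [8], [9], [10], [11], [12]
  1-simplices (29): (29 of them)
  2-simplices (16): [0,3,6], [0,3,8], [0,4,8], [0,4,12], [0,6,10], [0,10,12], [1,3,10], [1,3,12], [1,4,8], [1,4,12], [1,6,8], [1,6,10], [3,6,12], [3,8,10], [6,8,12], [8,10,12]

so the chain groups are C_0 ≅ Z^13, C_1 ≅ Z^29, C_2 ≅ Z^16.

The boundary map ∂_1: C_1 → C_0 is given by ∂[p,q] = [q] − [p]. For instance
  ∂[1,12] = [12] − [1].
As a 13×29 matrix over Z this has rank 11, with invariant factors (1,1,1,1,1,1,1,1,1,1,1).

∂_2: C_2 → C_1 acts by ∂[p,q,r] = [q,r] − [p,r] + [p,q]. For instance
  ∂[1,4,8] = [4,8] − [1,8] + [1,4],
  ∂[1,3,10] = [3,10] − [1,10] + [1,3].
The 29×16 boundary matrix has rank 15 and Smith normal form diag(1,1,1,1,1,1,1,1,1,1,1,1,1,1,1).

Now H_k = ker ∂_k / im ∂_{k+1}, so:

  H_0: rank C_0 − rank ∂_1 = 13 − 11 = 2, and the invariant factors of ∂_1 are all 1, so H_0 ≅ Z^2.
  H_1: rank ker ∂_1 − rank ∂_2 = (29 − 11) − 15 = 3, and the invariant factors of ∂_2 are all 1, so H_1 ≅ Z^3.
  H_2: rank ker ∂_2 − rank ∂_3 = (16 − 15) − 0 = 1, and there is no ∂_3, so H_2 ≅ Z.

As a check, the Euler characteristic is 13 − 29 + 16 = 0, which agrees with 2 − 3 + 1 = 0.

H_0 ≅ Z^2,  H_1 ≅ Z^3,  H_2 ≅ Z.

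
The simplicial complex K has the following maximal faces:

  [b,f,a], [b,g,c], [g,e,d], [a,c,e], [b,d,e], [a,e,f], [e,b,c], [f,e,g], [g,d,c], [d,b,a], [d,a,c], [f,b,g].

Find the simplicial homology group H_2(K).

H_2 ≅ 0.

Take the total order a < b < c < d < e < f < g on the vertex set. Then K (dimension 2) consists of the simplices:

  0-simplices (7): a, b, c, d, e, f, g
  1-simplices (18): ab, ac, ad, ae, af, bc, bd, be, bf, bg, cd, ce, cg, de, dg, ef, eg, fg
  2-simplices (12): abd, abf, acd, ace, aef, bce, bcg, bde, bfg, cdg, deg, efg

Hence C_0 ≅ Z^7, C_1 ≅ Z^18, C_2 ≅ Z^12.

Boundary ∂_1: C_1 → C_0 is given by ∂[p,q] = [q] − [p]. For instance
  ∂be = e − b.
As a 7×18 matrix over Z this has rank 6, with invariant factors (1,1,1,1,1,1).

∂_2: C_2 → C_1 acts by ∂[p,q,r] = [q,r] − [p,r] + [p,q]. For instance
  ∂bde = de − be + bd,
  ∂cdg = dg − cg + cd.
This gives a 18×12 integer matrix of rank 12; reducing to Smith normal form yields diagonal entries (1,1,1,1,1,1,1,1,1,1,1,2).

Now H_k = ker ∂_k / im ∂_{k+1}, so:

  H_2: rank ker ∂_2 − rank ∂_3 = (12 − 12) − 0 = 0, and there is no ∂_3, so H_2 = 0.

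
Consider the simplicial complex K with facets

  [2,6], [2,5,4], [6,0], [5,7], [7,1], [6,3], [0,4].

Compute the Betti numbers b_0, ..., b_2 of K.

b_0 = 1, b_1 = 1, b_2 = 0.

K has 8 vertices, 9 edges, 1 triangle.
rank ∂_0 = 0, rank ∂_1 = 7 ⇒ b_0 = 8 − 0 − 7 = 1; all invariant factors of ∂_1 are 1 so no torsion. So H_0 = Z.
rank ∂_1 = 7, rank ∂_2 = 1 ⇒ b_1 = 9 − 7 − 1 = 1; all invariant factors of ∂_2 are 1 so no torsion. So H_1 = Z.
rank ∂_2 = 1, rank ∂_3 = 0 ⇒ b_2 = 1 − 1 − 0 = 0. So H_2 = 0.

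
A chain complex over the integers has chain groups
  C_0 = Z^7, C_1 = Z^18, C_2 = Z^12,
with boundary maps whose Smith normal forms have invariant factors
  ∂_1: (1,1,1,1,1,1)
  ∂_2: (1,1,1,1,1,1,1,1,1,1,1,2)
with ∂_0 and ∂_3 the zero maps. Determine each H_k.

H_0: b_0 = 7 − 0 − 6 = 1; torsion from ∂_1 factors > 1: none. So H_0 ≅ Z.
H_1: b_1 = 18 − 6 − 12 = 0; torsion from ∂_2 factors > 1: [2]. So H_1 ≅ Z/2Z.
H_2: b_2 = 12 − 12 − 0 = 0; torsion from ∂_3 factors > 1: none. So H_2 ≅ 0.

H_0 ≅ Z,  H_1 ≅ Z/2Z,  H_2 = 0.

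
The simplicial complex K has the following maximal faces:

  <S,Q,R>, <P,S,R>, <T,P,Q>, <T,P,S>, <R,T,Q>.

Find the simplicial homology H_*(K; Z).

Fix the vertex order P < Q < R < S < T and write every simplex with vertices in increasing order. Then dim K = 2 and the simplices of K are:

  0-simplices (5): P, Q, R, S, T
  1-simplices (10): PQ, PR, PS, PT, QR, QS, QT, RS, RT, ST
  2-simplices (5): PQT, PRS, PST, QRS, QRT

Hence C_0 ≅ Z^5, C_1 ≅ Z^10, C_2 ≅ Z^5.

The boundary map ∂_1: C_1 → C_0 maps an edge to its endpoints' difference, ∂[p,q] = q − p. For instance
  ∂PR = R − P.
The resulting 5×10 matrix has rank 4, and its Smith normal form has invariant factors (1,1,1,1).

The boundary map ∂_2: C_2 → C_1 maps a triangle to the signed sum of its edges. For instance
  ∂PRS = RS − PS + PR,
  ∂PST = ST − PT + PS.
This gives a 10×5 integer matrix of rank 5; reducing to Smith normal form yields diagonal entries (1,1,1,1,1).

Now H_k = ker ∂_k / im ∂_{k+1}, so:

  H_0: rank C_0 − rank ∂_1 = 5 − 4 = 1, and the invariant factors of ∂_1 are all 1, so H_0 ≅ Z.
  H_1: rank ker ∂_1 − rank ∂_2 = (10 − 4) − 5 = 1, and the invariant factors of ∂_2 are all 1, so H_1 ≅ Z.
  H_2: rank ker ∂_2 − rank ∂_3 = (5 − 5) − 0 = 0, and there is no ∂_3, so H_2 ≅ 0.

H_0 ≅ Z,  H_1 ≅ Z,  H_2 = 0.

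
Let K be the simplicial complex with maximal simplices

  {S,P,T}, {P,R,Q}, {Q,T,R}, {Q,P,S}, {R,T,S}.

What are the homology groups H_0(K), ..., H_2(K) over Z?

H_0 ≅ Z,  H_1 ≅ Z,  H_2 = 0.

K has 5 vertices, 10 edges, 5 triangles.
rank ∂_0 = 0, rank ∂_1 = 4 ⇒ b_0 = 5 − 0 − 4 = 1; all invariant factors of ∂_1 are 1 so no torsion. So H_0 = Z.
rank ∂_1 = 4, rank ∂_2 = 5 ⇒ b_1 = 10 − 4 − 5 = 1; all invariant factors of ∂_2 are 1 so no torsion. So H_1 = Z.
rank ∂_2 = 5, rank ∂_3 = 0 ⇒ b_2 = 5 − 5 − 0 = 0. So H_2 = 0.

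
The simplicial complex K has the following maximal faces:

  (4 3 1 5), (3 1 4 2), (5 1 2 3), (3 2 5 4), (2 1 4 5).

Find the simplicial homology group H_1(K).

H_1 = 0.

K has 5 vertices, 10 edges, 10 triangles, 5 3-simplices.
rank ∂_1 = 4, rank ∂_2 = 6 ⇒ b_1 = 10 − 4 − 6 = 0; all invariant factors of ∂_2 are 1 so no torsion. So H_1 ≅ 0.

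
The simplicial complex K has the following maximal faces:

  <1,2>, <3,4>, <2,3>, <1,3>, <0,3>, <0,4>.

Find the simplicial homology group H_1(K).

Take the total order 0 < 1 < 2 < 3 < 4 on the vertex set. Then K (dimension 1) consists of the simplices:

  0-simplices (5): [0], [1], [2], [3], [4]
  1-simplices (6): [0,3], [0,4], [1,2], [1,3], [2,3], [3,4]

giving chain groups C_0 ≅ Z^5, C_1 ≅ Z^6.

∂_1: C_1 → C_0 maps an edge to its endpoints' difference, ∂[p,q] = q − p.
This gives a 5×6 integer matrix of rank 4; reducing to Smith normal form yields diagonal entries (1,1,1,1).

Computing H_k = (kernel of ∂_k) / (image of ∂_{k+1}):

  H_1: rank ker ∂_1 − rank ∂_2 = (6 − 4) − 0 = 2, and there is no ∂_2, so H_1 ≅ Z^2.

H_1 ≅ Z^2.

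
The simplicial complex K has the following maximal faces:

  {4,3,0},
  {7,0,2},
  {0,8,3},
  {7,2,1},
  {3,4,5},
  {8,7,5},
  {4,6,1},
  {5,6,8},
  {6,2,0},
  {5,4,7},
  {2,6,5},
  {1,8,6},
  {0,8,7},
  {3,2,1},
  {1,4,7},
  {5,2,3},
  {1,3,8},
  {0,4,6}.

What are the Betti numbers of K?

b_0 = 1, b_1 = 2, b_2 = 1.

Order the vertices as 0 < 1 < 2 < 3 < 4 < 5 < 6 < 7 < 8. Listing each simplex with vertices in this order, K has dimension 2 with simplices:

  0-simplices (9): [0], [1], [2], [3], [4], [5], [6], [7], [8]
  1-simplices (27): (27 of them)
  2-simplices (18): [0,2,6], [0,2,7], [0,3,4], [0,3,8], [0,4,6], [0,7,8], [1,2,3], [1,2,7], [1,3,8], [1,4,6], [1,4,7], [1,6,8], [2,3,5], [2,5,6], [3,4,5], [4,5,7], [5,6,8], [5,7,8]

giving chain groups C_0 ≅ Z^9, C_1 ≅ Z^27, C_2 ≅ Z^18.

∂_1: C_1 → C_0 maps an edge to its endpoints' difference, ∂[p,q] = q − p. For instance
  ∂[0,7] = [7] − [0].
This gives a 9×27 integer matrix of rank 8; reducing to Smith normal form yields diagonal entries (1,1,1,1,1,1,1,1).

The boundary map ∂_2: C_2 → C_1 maps a triangle to the signed sum of its edges. For instance
  ∂[1,6,8] = [6,8] − [1,8] + [1,6],
  ∂[1,4,6] = [4,6] − [1,6] + [1,4].
The 27×18 boundary matrix has rank 17 and Smith normal form diag(1,1,1,1,1,1,1,1,1,1,1,1,1,1,1,1,1).

From H_k ≅ ker(∂_k) / im(∂_{k+1}) we obtain:

  H_0: rank C_0 − rank ∂_1 = 9 − 8 = 1, and the invariant factors of ∂_1 are all 1, so H_0 = Z.
  H_1: rank ker ∂_1 − rank ∂_2 = (27 − 8) − 17 = 2, and the invariant factors of ∂_2 are all 1, so H_1 = Z^2.
  H_2: rank ker ∂_2 − rank ∂_3 = (18 − 17) − 0 = 1, and there is no ∂_3, so H_2 = Z.

As a check, the Euler characteristic is 9 − 27 + 18 = 0, which agrees with 1 − 2 + 1 = 0.

Hence the Betti numbers are b_0 = 1, b_1 = 2, b_2 = 1.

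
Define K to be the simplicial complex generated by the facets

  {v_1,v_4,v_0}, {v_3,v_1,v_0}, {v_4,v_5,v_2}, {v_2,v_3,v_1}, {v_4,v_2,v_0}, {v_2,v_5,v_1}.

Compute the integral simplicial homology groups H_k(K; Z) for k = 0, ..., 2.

We work with the vertex ordering v_0 < v_1 < v_2 < v_3 < v_4 < v_5. The simplices of K, each written with vertices in increasing order, are:

  0-simplices (6): [v_0], [v_1], [v_2], [v_3], [v_4], [v_5]
  1-simplices (12): [v_0,v_1], [v_0,v_2], [v_0,v_3], [v_0,v_4], [v_1,v_2], [v_1,v_3], [v_1,v_4], [v_1,v_5], [v_2,v_3], [v_2,v_4], [v_2,v_5], [v_4,v_5]
  2-simplices (6): [v_0,v_1,v_3], [v_0,v_1,v_4], [v_0,v_2,v_4], [v_1,v_2,v_3], [v_1,v_2,v_5], [v_2,v_4,v_5]

giving chain groups C_0 ≅ Z^6, C_1 ≅ Z^12, C_2 ≅ Z^6.

∂_1: C_1 → C_0 maps an edge to its endpoints' difference, ∂[p,q] = q − p. For instance
  ∂[v_4,v_5] = [v_5] − [v_4].
This gives a 6×12 integer matrix of rank 5; reducing to Smith normal form yields diagonal entries (1,1,1,1,1).

Boundary ∂_2: C_2 → C_1 acts by ∂[p,q,r] = [q,r] − [p,r] + [p,q]. For instance
  ∂[v_0,v_1,v_3] = [v_1,v_3] − [v_0,v_3] + [v_0,v_1],
  ∂[v_0,v_2,v_4] = [v_2,v_4] − [v_0,v_4] + [v_0,v_2].
The 12×6 boundary matrix has rank 6 and Smith normal form diag(1,1,1,1,1,1).

Reading off H_k = ker ∂_k / im ∂_{k+1}:

  H_0: rank C_0 − rank ∂_1 = 6 − 5 = 1, and the invariant factors of ∂_1 are all 1, so H_0 = Z.
  H_1: rank ker ∂_1 − rank ∂_2 = (12 − 5) − 6 = 1, and the invariant factors of ∂_2 are all 1, so H_1 = Z.
  H_2: rank ker ∂_2 − rank ∂_3 = (6 − 6) − 0 = 0, and there is no ∂_3, so H_2 = 0.

As a check, the Euler characteristic is 6 − 12 + 6 = 0, which agrees with 1 − 1 + 0 = 0.

H_0 ≅ Z,  H_1 ≅ Z,  H_2 = 0.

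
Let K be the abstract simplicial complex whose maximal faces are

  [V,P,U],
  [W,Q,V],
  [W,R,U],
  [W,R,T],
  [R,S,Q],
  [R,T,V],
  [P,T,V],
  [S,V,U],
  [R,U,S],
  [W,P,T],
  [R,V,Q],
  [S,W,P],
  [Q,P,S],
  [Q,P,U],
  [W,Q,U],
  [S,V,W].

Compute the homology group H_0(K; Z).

We work with the vertex ordering P < Q < R < S < T < U < V < W. The simplices of K, each written with vertices in increasing order, are:

  0-simplices (8): P, Q, R, S, T, U, V, W
  1-simplices (24): PQ, PS, PT, PU, PV, PW, QR, QS, QU, QV, QW, RS, RT, RU, RV, RW, SU, SV, SW, TV, TW, UV, UW, VW
  2-simplices (16): PQS, PQU, PSW, PTV, PTW, PUV, QRS, QRV, QUW, QVW, RSU, RTV, RTW, RUW, SUV, SVW

Hence C_0 ≅ Z^8, C_1 ≅ Z^24, C_2 ≅ Z^16.

Boundary ∂_1: C_1 → C_0 maps an edge to its endpoints' difference, ∂[p,q] = q − p. For instance
  ∂SU = U − S.
The resulting 8×24 matrix has rank 7, and its Smith normal form has invariant factors (1,1,1,1,1,1,1).

∂_2: C_2 → C_1 sends each 2-simplex [p,q,r] to [q,r] − [p,r] + [p,q]. For instance
  ∂PTW = TW − PW + PT,
  ∂SVW = VW − SW + SV.
The resulting 24×16 matrix has rank 15, and its Smith normal form has invariant factors (1,1,1,1,1,1,1,1,1,1,1,1,1,1,1).

Reading off H_k = ker ∂_k / im ∂_{k+1}:

  H_0: rank C_0 − rank ∂_1 = 8 − 7 = 1, and the invariant factors of ∂_1 are all 1, so H_0 ≅ Z.

H_0 = Z.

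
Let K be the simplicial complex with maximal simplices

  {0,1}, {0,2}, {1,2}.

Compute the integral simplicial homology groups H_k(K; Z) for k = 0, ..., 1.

Order the vertices as 0 < 1 < 2. Listing each simplex with vertices in this order, K has dimension 1 with simplices:

  0-simplices (3): [0], [1], [2]
  1-simplices (3): [0,1], [0,2], [1,2]

Hence C_0 ≅ Z^3, C_1 ≅ Z^3.

∂_1: C_1 → C_0 sends each edge [p,q] (with p < q) to q − p. For instance
  ∂[0,1] = [1] − [0].
As a 3×3 matrix over Z this has rank 2, with invariant factors (1,1).

From H_k ≅ ker(∂_k) / im(∂_{k+1}) we obtain:

  H_0: rank C_0 − rank ∂_1 = 3 − 2 = 1, and the invariant factors of ∂_1 are all 1, so H_0 = Z.
  H_1: rank ker ∂_1 − rank ∂_2 = (3 − 2) − 0 = 1, and there is no ∂_2, so H_1 = Z.

(K is a triangulation of the circle S^1.)

H_0 = Z,  H_1 = Z.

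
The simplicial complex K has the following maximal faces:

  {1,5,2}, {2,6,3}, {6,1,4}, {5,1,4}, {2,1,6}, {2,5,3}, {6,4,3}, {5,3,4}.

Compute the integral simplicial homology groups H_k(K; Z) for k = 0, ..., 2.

We work with the vertex ordering 1 < 2 < 3 < 4 < 5 < 6. The simplices of K, each written with vertices in increasing order, are:

  0-simplices (6): [1], [2], [3], [4], [5], [6]
  1-simplices (12): [1,2], [1,4], [1,5], [1,6], [2,3], [2,5], [2,6], [3,4], [3,5], [3,6], [4,5], [4,6]
  2-simplices (8): [1,2,5], [1,2,6], [1,4,5], [1,4,6], [2,3,5], [2,3,6], [3,4,5], [3,4,6]

Hence C_0 ≅ Z^6, C_1 ≅ Z^12, C_2 ≅ Z^8.

∂_1: C_1 → C_0 maps an edge to its endpoints' difference, ∂[p,q] = q − p.
The 6×12 boundary matrix has rank 5 and Smith normal form diag(1,1,1,1,1).

The boundary map ∂_2: C_2 → C_1 acts by ∂[p,q,r] = [q,r] − [p,r] + [p,q]. For instance
  ∂[2,3,6] = [3,6] − [2,6] + [2,3],
  ∂[1,4,6] = [4,6] − [1,6] + [1,4].
The 12×8 boundary matrix has rank 7 and Smith normal form diag(1,1,1,1,1,1,1).

Computing H_k = (kernel of ∂_k) / (image of ∂_{k+1}):

  H_0: rank C_0 − rank ∂_1 = 6 − 5 = 1, and the invariant factors of ∂_1 are all 1, so H_0 = Z.
  H_1: rank ker ∂_1 − rank ∂_2 = (12 − 5) − 7 = 0, and the invariant factors of ∂_2 are all 1, so H_1 = 0.
  H_2: rank ker ∂_2 − rank ∂_3 = (8 − 7) − 0 = 1, and there is no ∂_3, so H_2 = Z.

H_0 ≅ Z,  H_1 = 0,  H_2 ≅ Z.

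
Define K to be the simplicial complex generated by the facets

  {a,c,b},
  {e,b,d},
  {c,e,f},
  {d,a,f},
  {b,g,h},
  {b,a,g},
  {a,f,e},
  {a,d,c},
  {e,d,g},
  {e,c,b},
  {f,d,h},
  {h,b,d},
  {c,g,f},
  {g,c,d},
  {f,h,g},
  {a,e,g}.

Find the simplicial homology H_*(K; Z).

K has 8 vertices, 24 edges, 16 triangles.
rank ∂_0 = 0, rank ∂_1 = 7 ⇒ b_0 = 8 − 0 − 7 = 1; all invariant factors of ∂_1 are 1 so no torsion. So H_0 ≅ Z.
rank ∂_1 = 7, rank ∂_2 = 15 ⇒ b_1 = 24 − 7 − 15 = 2; all invariant factors of ∂_2 are 1 so no torsion. So H_1 ≅ Z^2.
rank ∂_2 = 15, rank ∂_3 = 0 ⇒ b_2 = 16 − 15 − 0 = 1. So H_2 ≅ Z.

H_0 ≅ Z,  H_1 ≅ Z^2,  H_2 ≅ Z.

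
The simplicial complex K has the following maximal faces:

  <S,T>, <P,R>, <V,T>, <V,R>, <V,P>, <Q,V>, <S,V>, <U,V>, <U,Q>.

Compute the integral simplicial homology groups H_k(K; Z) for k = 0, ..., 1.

Order the vertices as P < Q < R < S < T < U < V. Listing each simplex with vertices in this order, K has dimension 1 with simplices:

  0-simplices (7): P, Q, R, S, T, U, V
  1-simplices (9): PR, PV, QU, QV, RV, ST, SV, TV, UV

giving chain groups C_0 ≅ Z^7, C_1 ≅ Z^9.

Boundary ∂_1: C_1 → C_0 maps an edge to its endpoints' difference, ∂[p,q] = q − p. For instance
  ∂QV = V − Q.
As a 7×9 matrix over Z this has rank 6, with invariant factors (1,1,1,1,1,1).

Reading off H_k = ker ∂_k / im ∂_{k+1}:

  H_0: rank C_0 − rank ∂_1 = 7 − 6 = 1, and the invariant factors of ∂_1 are all 1, so H_0 = Z.
  H_1: rank ker ∂_1 − rank ∂_2 = (9 − 6) − 0 = 3, and there is no ∂_2, so H_1 = Z^3.

As a check, the Euler characteristic is 7 − 9 = -2, which agrees with 1 − 3 = -2.

H_0 = Z,  H_1 = Z^3.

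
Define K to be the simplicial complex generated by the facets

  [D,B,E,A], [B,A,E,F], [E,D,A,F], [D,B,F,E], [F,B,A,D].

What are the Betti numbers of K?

Order the vertices as A < B < D < E < F. Listing each simplex with vertices in this order, K has dimension 3 with simplices:

  0-simplices (5): A, B, D, E, F
  1-simplices (10): AB, AD, AE, AF, BD, BE, BF, DE, DF, EF
  2-simplices (10): ABD, ABE, ABF, ADE, ADF, AEF, BDE, BDF, BEF, DEF
  3-simplices (5): ABDE, ABDF, ABEF, ADEF, BDEF

Hence C_0 ≅ Z^5, C_1 ≅ Z^10, C_2 ≅ Z^10, C_3 ≅ Z^5.

The boundary map ∂_1: C_1 → C_0 maps an edge to its endpoints' difference, ∂[p,q] = q − p.
The resulting 5×10 matrix has rank 4, and its Smith normal form has invariant factors (1,1,1,1).

Boundary ∂_2: C_2 → C_1 maps a triangle to the signed sum of its edges. For instance
  ∂AEF = EF − AF + AE,
  ∂BEF = EF − BF + BE.
As a 10×10 matrix over Z this has rank 6, with invariant factors (1,1,1,1,1,1).

Boundary ∂_3: C_3 → C_2 sends each 3-simplex σ to the alternating sum Σ_i (−1)^i (σ with its i-th vertex removed). For instance
  ∂ABDF = BDF − ADF + ABF − ABD,
  ∂BDEF = DEF − BEF + BDF − BDE.
This gives a 10×5 integer matrix of rank 4; reducing to Smith normal form yields diagonal entries (1,1,1,1).

From H_k ≅ ker(∂_k) / im(∂_{k+1}) we obtain:

  H_0: rank C_0 − rank ∂_1 = 5 − 4 = 1, and the invariant factors of ∂_1 are all 1, so H_0 = Z.
  H_1: rank ker ∂_1 − rank ∂_2 = (10 − 4) − 6 = 0, and the invariant factors of ∂_2 are all 1, so H_1 = 0.
  H_2: rank ker ∂_2 − rank ∂_3 = (10 − 6) − 4 = 0, and the invariant factors of ∂_3 are all 1, so H_2 = 0.
  H_3: rank ker ∂_3 − rank ∂_4 = (5 − 4) − 0 = 1, and there is no ∂_4, so H_3 = Z.

As a check, the Euler characteristic is 5 − 10 + 10 − 5 = 0, which agrees with 1 − 0 + 0 − 1 = 0.

Hence the Betti numbers are b_0 = 1, b_1 = 0, b_2 = 0, b_3 = 1.

b_0 = 1, b_1 = 0, b_2 = 0, b_3 = 1.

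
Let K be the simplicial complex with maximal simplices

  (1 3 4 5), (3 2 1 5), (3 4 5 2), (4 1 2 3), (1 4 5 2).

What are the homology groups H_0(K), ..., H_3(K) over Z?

We work with the vertex ordering 1 < 2 < 3 < 4 < 5. The simplices of K, each written with vertices in increasing order, are:

  0-simplices (5): [1], [2], [3], [4], [5]
  1-simplices (10): [1,2], [1,3], [1,4], [1,5], [2,3], [2,4], [2,5], [3,4], [3,5], [4,5]
  2-simplices (10): [1,2,3], [1,2,4], [1,2,5], [1,3,4], [1,3,5], [1,4,5], [2,3,4], [2,3,5], [2,4,5], [3,4,5]
  3-simplices (5): [1,2,3,4], [1,2,3,5], [1,2,4,5], [1,3,4,5], [2,3,4,5]

so the chain groups are C_0 ≅ Z^5, C_1 ≅ Z^10, C_2 ≅ Z^10, C_3 ≅ Z^5.

Boundary ∂_1: C_1 → C_0 maps an edge to its endpoints' difference, ∂[p,q] = q − p. For instance
  ∂[1,3] = [3] − [1].
The resulting 5×10 matrix has rank 4, and its Smith normal form has invariant factors (1,1,1,1).

Boundary ∂_2: C_2 → C_1 maps a triangle to the signed sum of its edges. For instance
  ∂[2,4,5] = [4,5] − [2,5] + [2,4],
  ∂[1,4,5] = [4,5] − [1,5] + [1,4].
This gives a 10×10 integer matrix of rank 6; reducing to Smith normal form yields diagonal entries (1,1,1,1,1,1).

∂_3: C_3 → C_2 sends each 3-simplex σ to the alternating sum Σ_i (−1)^i (σ with its i-th vertex removed). For instance
  ∂[1,2,3,5] = [2,3,5] − [1,3,5] + [1,2,5] − [1,2,3],
  ∂[1,3,4,5] = [3,4,5] − [1,4,5] + [1,3,5] − [1,3,4].
As a 10×5 matrix over Z this has rank 4, with invariant factors (1,1,1,1).

Computing H_k = (kernel of ∂_k) / (image of ∂_{k+1}):

  H_0: rank C_0 − rank ∂_1 = 5 − 4 = 1, and the invariant factors of ∂_1 are all 1, so H_0 = Z.
  H_1: rank ker ∂_1 − rank ∂_2 = (10 − 4) − 6 = 0, and the invariant factors of ∂_2 are all 1, so H_1 = 0.
  H_2: rank ker ∂_2 − rank ∂_3 = (10 − 6) − 4 = 0, and the invariant factors of ∂_3 are all 1, so H_2 = 0.
  H_3: rank ker ∂_3 − rank ∂_4 = (5 − 4) − 0 = 1, and there is no ∂_4, so H_3 = Z.

As a check, the Euler characteristic is 5 − 10 + 10 − 5 = 0, which agrees with 1 − 0 + 0 − 1 = 0.
(K is a triangulation of the 3-sphere S^3.)

H_0 ≅ Z,  H_1 = 0,  H_2 = 0,  H_3 ≅ Z.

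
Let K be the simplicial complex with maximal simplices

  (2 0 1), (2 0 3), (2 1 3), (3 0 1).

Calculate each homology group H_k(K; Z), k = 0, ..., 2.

Order the vertices as 0 < 1 < 2 < 3. Listing each simplex with vertices in this order, K has dimension 2 with simplices:

  0-simplices (4): [0], [1], [2], [3]
  1-simplices (6): [0,1], [0,2], [0,3], [1,2], [1,3], [2,3]
  2-simplices (4): [0,1,2], [0,1,3], [0,2,3], [1,2,3]

Hence C_0 ≅ Z^4, C_1 ≅ Z^6, C_2 ≅ Z^4.

The boundary map ∂_1: C_1 → C_0 maps an edge to its endpoints' difference, ∂[p,q] = q − p.
As a 4×6 matrix over Z this has rank 3, with invariant factors (1,1,1).

∂_2: C_2 → C_1 acts by ∂[p,q,r] = [q,r] − [p,r] + [p,q]. For instance
  ∂[0,1,2] = [1,2] − [0,2] + [0,1],
  ∂[0,1,3] = [1,3] − [0,3] + [0,1].
The resulting 6×4 matrix has rank 3, and its Smith normal form has invariant factors (1,1,1).

Now H_k = ker ∂_k / im ∂_{k+1}, so:

  H_0: rank C_0 − rank ∂_1 = 4 − 3 = 1, and the invariant factors of ∂_1 are all 1, so H_0 ≅ Z.
  H_1: rank ker ∂_1 − rank ∂_2 = (6 − 3) − 3 = 0, and the invariant factors of ∂_2 are all 1, so H_1 ≅ 0.
  H_2: rank ker ∂_2 − rank ∂_3 = (4 − 3) − 0 = 1, and there is no ∂_3, so H_2 ≅ Z.

As a check, the Euler characteristic is 4 − 6 + 4 = 2, which agrees with 1 − 0 + 1 = 2.

H_0 = Z,  H_1 = 0,  H_2 = Z.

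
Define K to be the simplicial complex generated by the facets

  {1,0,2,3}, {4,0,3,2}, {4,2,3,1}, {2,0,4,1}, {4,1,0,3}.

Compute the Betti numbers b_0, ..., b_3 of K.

Fix the vertex order 0 < 1 < 2 < 3 < 4 and write every simplex with vertices in increasing order. Then dim K = 3 and the simplices of K are:

  0-simplices (5): [0], [1], [2], [3], [4]
  1-simplices (10): [0,1], [0,2], [0,3], [0,4], [1,2], [1,3], [1,4], [2,3], [2,4], [3,4]
  2-simplices (10): [0,1,2], [0,1,3], [0,1,4], [0,2,3], [0,2,4], [0,3,4], [1,2,3], [1,2,4], [1,3,4], [2,3,4]
  3-simplices (5): [0,1,2,3], [0,1,2,4], [0,1,3,4], [0,2,3,4], [1,2,3,4]

Hence C_0 ≅ Z^5, C_1 ≅ Z^10, C_2 ≅ Z^10, C_3 ≅ Z^5.

∂_1: C_1 → C_0 is given by ∂[p,q] = [q] − [p]. For instance
  ∂[0,3] = [3] − [0].
The resulting 5×10 matrix has rank 4, and its Smith normal form has invariant factors (1,1,1,1).

∂_2: C_2 → C_1 maps a triangle to the signed sum of its edges. For instance
  ∂[0,2,4] = [2,4] − [0,4] + [0,2],
  ∂[0,3,4] = [3,4] − [0,4] + [0,3].
This gives a 10×10 integer matrix of rank 6; reducing to Smith normal form yields diagonal entries (1,1,1,1,1,1).

The boundary map ∂_3: C_3 → C_2 sends each 3-simplex σ to the alternating sum Σ_i (−1)^i (σ with its i-th vertex removed). For instance
  ∂[0,1,2,3] = [1,2,3] − [0,2,3] + [0,1,3] − [0,1,2],
  ∂[0,1,2,4] = [1,2,4] − [0,2,4] + [0,1,4] − [0,1,2].
The 10×5 boundary matrix has rank 4 and Smith normal form diag(1,1,1,1).

Computing H_k = (kernel of ∂_k) / (image of ∂_{k+1}):

  H_0: rank C_0 − rank ∂_1 = 5 − 4 = 1, and the invariant factors of ∂_1 are all 1, so H_0 ≅ Z.
  H_1: rank ker ∂_1 − rank ∂_2 = (10 − 4) − 6 = 0, and the invariant factors of ∂_2 are all 1, so H_1 ≅ 0.
  H_2: rank ker ∂_2 − rank ∂_3 = (10 − 6) − 4 = 0, and the invariant factors of ∂_3 are all 1, so H_2 ≅ 0.
  H_3: rank ker ∂_3 − rank ∂_4 = (5 − 4) − 0 = 1, and there is no ∂_4, so H_3 ≅ Z.

As a check, the Euler characteristic is 5 − 10 + 10 − 5 = 0, which agrees with 1 − 0 + 0 − 1 = 0.

Hence the Betti numbers are b_0 = 1, b_1 = 0, b_2 = 0, b_3 = 1.

b_0 = 1, b_1 = 0, b_2 = 0, b_3 = 1.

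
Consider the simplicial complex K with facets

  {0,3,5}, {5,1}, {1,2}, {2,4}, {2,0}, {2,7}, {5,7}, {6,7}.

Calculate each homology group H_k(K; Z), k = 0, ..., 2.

Order the vertices as 0 < 1 < 2 < 3 < 4 < 5 < 6 < 7. Listing each simplex with vertices in this order, K has dimension 2 with simplices:

  0-simplices (8): [0], [1], [2], [3], [4], [5], [6], [7]
  1-simplices (10): [0,2], [0,3], [0,5], [1,2], [1,5], [2,4], [2,7], [3,5], [5,7], [6,7]
  2-simplices (1): [0,3,5]

so the chain groups are C_0 ≅ Z^8, C_1 ≅ Z^10, C_2 ≅ Z^1.

∂_1: C_1 → C_0 sends each edge [p,q] (with p < q) to q − p. For instance
  ∂[6,7] = [7] − [6].
As a 8×10 matrix over Z this has rank 7, with invariant factors (1,1,1,1,1,1,1).

∂_2: C_2 → C_1 sends each 2-simplex [p,q,r] to [q,r] − [p,r] + [p,q]. For instance
  ∂[0,3,5] = [3,5] − [0,5] + [0,3].
As a 10×1 matrix over Z this has rank 1, with invariant factors (1).

Now H_k = ker ∂_k / im ∂_{k+1}, so:

  H_0: rank C_0 − rank ∂_1 = 8 − 7 = 1, and the invariant factors of ∂_1 are all 1, so H_0 = Z.
  H_1: rank ker ∂_1 − rank ∂_2 = (10 − 7) − 1 = 2, and the invariant factors of ∂_2 are all 1, so H_1 = Z^2.
  H_2: rank ker ∂_2 − rank ∂_3 = (1 − 1) − 0 = 0, and there is no ∂_3, so H_2 = 0.

H_0 = Z,  H_1 = Z^2,  H_2 = 0.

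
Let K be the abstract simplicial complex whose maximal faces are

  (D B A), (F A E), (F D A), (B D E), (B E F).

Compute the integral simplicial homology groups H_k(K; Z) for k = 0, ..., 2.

H_0 = Z,  H_1 = Z,  H_2 = 0.

We work with the vertex ordering A < B < D < E < F. The simplices of K, each written with vertices in increasing order, are:

  0-simplices (5): A, B, D, E, F
  1-simplices (10): AB, AD, AE, AF, BD, BE, BF, DE, DF, EF
  2-simplices (5): ABD, ADF, AEF, BDE, BEF

so the chain groups are C_0 ≅ Z^5, C_1 ≅ Z^10, C_2 ≅ Z^5.

The boundary map ∂_1: C_1 → C_0 sends each edge [p,q] (with p < q) to q − p.
This gives a 5×10 integer matrix of rank 4; reducing to Smith normal form yields diagonal entries (1,1,1,1).

∂_2: C_2 → C_1 sends each 2-simplex [p,q,r] to [q,r] − [p,r] + [p,q]. For instance
  ∂BEF = EF − BF + BE,
  ∂BDE = DE − BE + BD.
As a 10×5 matrix over Z this has rank 5, with invariant factors (1,1,1,1,1).

Reading off H_k = ker ∂_k / im ∂_{k+1}:

  H_0: rank C_0 − rank ∂_1 = 5 − 4 = 1, and the invariant factors of ∂_1 are all 1, so H_0 = Z.
  H_1: rank ker ∂_1 − rank ∂_2 = (10 − 4) − 5 = 1, and the invariant factors of ∂_2 are all 1, so H_1 = Z.
  H_2: rank ker ∂_2 − rank ∂_3 = (5 − 5) − 0 = 0, and there is no ∂_3, so H_2 = 0.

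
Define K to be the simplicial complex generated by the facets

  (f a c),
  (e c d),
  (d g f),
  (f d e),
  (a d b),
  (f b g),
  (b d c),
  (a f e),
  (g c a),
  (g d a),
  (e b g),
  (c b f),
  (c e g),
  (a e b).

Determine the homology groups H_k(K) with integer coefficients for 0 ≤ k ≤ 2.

H_0 ≅ Z,  H_1 ≅ Z^2,  H_2 ≅ Z.

Fix the vertex order a < b < c < d < e < f < g and write every simplex with vertices in increasing order. Then dim K = 2 and the simplices of K are:

  0-simplices (7): a, b, c, d, e, f, g
  1-simplices (21): ab, ac, ad, ae, af, ag, bc, bd, be, bf, bg, cd, ce, cf, cg, de, df, dg, ef, eg, fg
  2-simplices (14): abd, abe, acf, acg, adg, aef, bcd, bcf, beg, bfg, cde, ceg, def, dfg

Hence C_0 ≅ Z^7, C_1 ≅ Z^21, C_2 ≅ Z^14.

∂_1: C_1 → C_0 is given by ∂[p,q] = [q] − [p].
The resulting 7×21 matrix has rank 6, and its Smith normal form has invariant factors (1,1,1,1,1,1).

∂_2: C_2 → C_1 sends each 2-simplex [p,q,r] to [q,r] − [p,r] + [p,q]. For instance
  ∂adg = dg − ag + ad,
  ∂acf = cf − af + ac.
The 21×14 boundary matrix has rank 13 and Smith normal form diag(1,1,1,1,1,1,1,1,1,1,1,1,1).

Now H_k = ker ∂_k / im ∂_{k+1}, so:

  H_0: rank C_0 − rank ∂_1 = 7 − 6 = 1, and the invariant factors of ∂_1 are all 1, so H_0 = Z.
  H_1: rank ker ∂_1 − rank ∂_2 = (21 − 6) − 13 = 2, and the invariant factors of ∂_2 are all 1, so H_1 = Z^2.
  H_2: rank ker ∂_2 − rank ∂_3 = (14 − 13) − 0 = 1, and there is no ∂_3, so H_2 = Z.

As a check, the Euler characteristic is 7 − 21 + 14 = 0, which agrees with 1 − 2 + 1 = 0.
(K is a triangulation of the torus T^2.)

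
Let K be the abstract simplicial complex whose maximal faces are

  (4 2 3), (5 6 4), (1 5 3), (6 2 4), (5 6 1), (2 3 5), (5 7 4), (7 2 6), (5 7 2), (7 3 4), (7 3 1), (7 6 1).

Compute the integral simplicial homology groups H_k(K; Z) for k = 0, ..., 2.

H_0 ≅ Z,  H_1 ≅ Z/2Z,  H_2 = 0.

Fix the vertex order 1 < 2 < 3 < 4 < 5 < 6 < 7 and write every simplex with vertices in increasing order. Then dim K = 2 and the simplices of K are:

  0-simplices (7): [1], [2], [3], [4], [5], [6], [7]
  1-simplices (18): [1,3], [1,5], [1,6], [1,7], [2,3], [2,4], [2,5], [2,6], [2,7], [3,4], [3,5], [3,7], [4,5], [4,6], [4,7], [5,6], [5,7], [6,7]
  2-simplices (12): [1,3,5], [1,3,7], [1,5,6], [1,6,7], [2,3,4], [2,3,5], [2,4,6], [2,5,7], [2,6,7], [3,4,7], [4,5,6], [4,5,7]

so the chain groups are C_0 ≅ Z^7, C_1 ≅ Z^18, C_2 ≅ Z^12.

The boundary map ∂_1: C_1 → C_0 is given by ∂[p,q] = [q] − [p].
This gives a 7×18 integer matrix of rank 6; reducing to Smith normal form yields diagonal entries (1,1,1,1,1,1).

Boundary ∂_2: C_2 → C_1 sends each 2-simplex [p,q,r] to [q,r] − [p,r] + [p,q]. For instance
  ∂[2,3,4] = [3,4] − [2,4] + [2,3],
  ∂[1,5,6] = [5,6] − [1,6] + [1,5].
The resulting 18×12 matrix has rank 12, and its Smith normal form has invariant factors (1,1,1,1,1,1,1,1,1,1,1,2).

Computing H_k = (kernel of ∂_k) / (image of ∂_{k+1}):

  H_0: rank C_0 − rank ∂_1 = 7 − 6 = 1, and the invariant factors of ∂_1 are all 1, so H_0 ≅ Z.
  H_1: rank ker ∂_1 − rank ∂_2 = (18 − 6) − 12 = 0, and ∂_2 has invariant factor 2 > 1, so H_1 ≅ Z/2Z.
  H_2: rank ker ∂_2 − rank ∂_3 = (12 − 12) − 0 = 0, and there is no ∂_3, so H_2 ≅ 0.

As a check, the Euler characteristic is 7 − 18 + 12 = 1, which agrees with 1 − 0 + 0 = 1.
(K is a triangulation of the real projective plane RP^2.)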